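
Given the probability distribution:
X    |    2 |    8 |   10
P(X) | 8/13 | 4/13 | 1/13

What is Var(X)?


E[X] = 58/13
E[X²] = 388/13
Var(X) = E[X²] - (E[X])² = 388/13 - 3364/169 = 1680/169

Var(X) = 1680/169 ≈ 9.9408


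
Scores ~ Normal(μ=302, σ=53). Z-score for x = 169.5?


z = (x - μ)/σ = (169.5 - 302)/53 = -2.5

z = -2.5


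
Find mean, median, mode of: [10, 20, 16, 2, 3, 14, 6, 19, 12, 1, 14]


Sorted: [1, 2, 3, 6, 10, 12, 14, 14, 16, 19, 20]
Mean = 117/11
Median = 12
Freq: {10: 1, 20: 1, 16: 1, 2: 1, 3: 1, 14: 2, 6: 1, 19: 1, 12: 1, 1: 1}
Mode: [14]

Mean=117/11, Median=12, Mode=14


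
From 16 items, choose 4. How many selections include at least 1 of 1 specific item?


Complement: C(16,4) - C(15,4) = 1820 - 1365 = 455

455


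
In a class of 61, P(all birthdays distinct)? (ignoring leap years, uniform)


P(all different) = Π(365-i)/365 for i=0..60
= (365/365)×(364/365)×...×(305/365)
= 0.004911

P ≈ 0.0049 ≈ 0.49%


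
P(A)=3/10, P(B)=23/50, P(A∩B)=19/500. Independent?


P(A)×P(B) = 69/500
P(A∩B) = 19/500
Not equal → NOT independent

No, not independent


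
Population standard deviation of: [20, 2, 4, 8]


Mean = 34/4 = 17/2
  (20-17/2)²=529/4
  (2-17/2)²=169/4
  (4-17/2)²=81/4
  (8-17/2)²=1/4
Σ(x-μ)² = 195
σ² = 195/4

σ = √(195/4) ≈ 6.9821


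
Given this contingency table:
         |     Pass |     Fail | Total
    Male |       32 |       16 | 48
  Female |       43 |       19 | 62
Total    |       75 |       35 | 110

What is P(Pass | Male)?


P(Pass | Male) = 32/(32+16) = 32/48 = 2/3

P(Pass|Male) = 2/3 ≈ 66.67%


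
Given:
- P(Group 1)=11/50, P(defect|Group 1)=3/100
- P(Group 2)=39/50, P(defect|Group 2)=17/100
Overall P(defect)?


P(B) = Σ P(B|Aᵢ)×P(Aᵢ)
  3/100×11/50 = 33/5000
  17/100×39/50 = 663/5000
Sum = 87/625

P(defect) = 87/625 ≈ 13.92%


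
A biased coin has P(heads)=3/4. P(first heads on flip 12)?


Geometric: P(X=12) = (1-p)^(k-1)×p = (1/4)^11×3/4 = 3/16777216

P(X=12) = 3/16777216 ≈ 0.00%


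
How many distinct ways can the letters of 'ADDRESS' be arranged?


Letters: 7, freq: {'A': 1, 'D': 2, 'R': 1, 'E': 1, 'S': 2}
7!/(1!×2!×1!×1!×2!) = 5040/4 = 1260

1260


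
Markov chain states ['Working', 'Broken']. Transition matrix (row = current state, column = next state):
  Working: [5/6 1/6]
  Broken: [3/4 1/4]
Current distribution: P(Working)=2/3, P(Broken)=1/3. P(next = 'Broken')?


P(next=Broken) = Σᵢ P(now=i)×P(i→Broken)
= 2/3×1/6 + 1/3×1/4
= 1/9 + 1/12 = 7/36

P = 7/36 ≈ 0.1944


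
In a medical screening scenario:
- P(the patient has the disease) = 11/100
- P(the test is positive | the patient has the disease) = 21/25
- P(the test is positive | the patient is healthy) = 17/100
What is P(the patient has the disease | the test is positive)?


Using Bayes' theorem:
P(A|B) = P(B|A)·P(A) / P(B)

P(the test is positive) = 21/25 × 11/100 + 17/100 × 89/100
= 231/2500 + 1513/10000 = 2437/10000

P(the patient has the disease|the test is positive) = (231/2500) / (2437/10000) = 924/2437

P(the patient has the disease|the test is positive) = 924/2437 ≈ 37.92%


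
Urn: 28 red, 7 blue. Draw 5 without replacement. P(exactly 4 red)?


Hypergeometric: C(28,4)×C(7,1)/C(35,5)
= 20475×7/324632 = 20475/46376

P(X=4) = 20475/46376 ≈ 44.15%


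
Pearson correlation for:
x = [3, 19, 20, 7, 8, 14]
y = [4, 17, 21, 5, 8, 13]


n=6, Σx=71, Σy=68, Σxy=1036, Σx²=1079, Σy²=1004
r = (6×1036 - 71×68)/√((6×1079 - 71²)(6×1004 - 68²))
= 1388/√(1433×1400) = 1388/√2006200 ≈ 1388/1416.4039 ≈ 0.9799

r ≈ 0.9799


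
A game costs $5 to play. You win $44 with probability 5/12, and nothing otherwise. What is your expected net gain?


E[gain] = (44-5)×5/12 + (-5)×7/12
= 65/4 - 35/12 = 40/3

Expected net gain = $40/3 ≈ $13.33


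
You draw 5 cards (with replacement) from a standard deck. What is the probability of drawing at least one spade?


P(not a spade) = 39/52 = 3/4
P(none in 5 draws) = (3/4)^5 = 243/1024
P(≥1 spade) = 1 - 243/1024 = 781/1024

P = 781/1024 ≈ 76.27%


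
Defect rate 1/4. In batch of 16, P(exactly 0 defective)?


Binomial: P(X=0) = C(16,0)×p^0×(1-p)^16
= 1 × 1 × 43046721/4294967296 = 43046721/4294967296

P(X=0) = 43046721/4294967296 ≈ 1.00%


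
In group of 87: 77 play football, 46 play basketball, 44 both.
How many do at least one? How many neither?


|A∪B| = 77+46-44 = 79
Neither = 87-79 = 8

At least one: 79; Neither: 8


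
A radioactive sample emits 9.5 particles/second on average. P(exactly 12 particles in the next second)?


Poisson(λ=9.5): P(X=12) = e^(-λ)×λ^k/k!
= e^(-9.5) × 9.5^12 / 12!
≈ 7.485182989e-05 × 540360087663 / 479001600 ≈ 0.084440

P(X=12) ≈ 0.084440 ≈ 8.44%


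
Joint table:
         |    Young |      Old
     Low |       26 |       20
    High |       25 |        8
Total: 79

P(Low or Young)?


P(Low∨Young) = P(Low) + P(Young) - P(Low∧Young)
= (46 + 51 - 26)/79 = 71/79

P = 71/79 ≈ 89.87%


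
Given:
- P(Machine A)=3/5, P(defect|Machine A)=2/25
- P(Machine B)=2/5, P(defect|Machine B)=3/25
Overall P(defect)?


P(B) = Σ P(B|Aᵢ)×P(Aᵢ)
  2/25×3/5 = 6/125
  3/25×2/5 = 6/125
Sum = 12/125

P(defect) = 12/125 ≈ 9.60%


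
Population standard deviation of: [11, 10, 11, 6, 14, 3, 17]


Mean = 72/7
  (11-72/7)²=25/49
  (10-72/7)²=4/49
  (11-72/7)²=25/49
  (6-72/7)²=900/49
  (14-72/7)²=676/49
  (3-72/7)²=2601/49
  (17-72/7)²=2209/49
Σ(x-μ)² = 920/7
σ² = (920/7)/7 = 920/49

σ = √(920/49) ≈ 4.3331


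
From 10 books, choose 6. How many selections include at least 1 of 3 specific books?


Complement: C(10,6) - C(7,6) = 210 - 7 = 203

203


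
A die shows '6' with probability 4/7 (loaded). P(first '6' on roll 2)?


Geometric: P(X=2) = (1-p)^(k-1)×p = (3/7)^1×4/7 = 12/49

P(X=2) = 12/49 ≈ 24.49%


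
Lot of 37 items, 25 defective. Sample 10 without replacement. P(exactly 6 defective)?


Hypergeometric: C(25,6)×C(12,4)/C(37,10)
= 177100×495/348330136 = 284625/1130942

P(X=6) = 284625/1130942 ≈ 25.17%


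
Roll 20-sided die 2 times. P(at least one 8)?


P(no 8)^2 = (19/20)^2 = 361/400
P(≥1) = 1 - 361/400 = 39/400

P = 39/400 ≈ 9.75%


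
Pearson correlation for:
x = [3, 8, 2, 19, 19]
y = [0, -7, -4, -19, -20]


n=5, Σx=51, Σy=-50, Σxy=-805, Σx²=799, Σy²=826
r = (5×(-805) - 51×(-50))/√((5×799 - 51²)(5×826 - (-50)²))
= -1475/√(1394×1630) = -1475/√2272220 ≈ -1475/1507.3885 ≈ -0.9785

r ≈ -0.9785


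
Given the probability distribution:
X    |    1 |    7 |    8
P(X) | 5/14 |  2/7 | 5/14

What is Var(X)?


E[X] = 73/14
E[X²] = 521/14
Var(X) = E[X²] - (E[X])² = 521/14 - 5329/196 = 1965/196

Var(X) = 1965/196 ≈ 10.0255


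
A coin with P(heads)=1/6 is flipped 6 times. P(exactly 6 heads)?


Binomial: P(X=6) = C(6,6)×p^6×(1-p)^0
= 1 × 1/46656 × 1 = 1/46656

P(X=6) = 1/46656 ≈ 0.00%


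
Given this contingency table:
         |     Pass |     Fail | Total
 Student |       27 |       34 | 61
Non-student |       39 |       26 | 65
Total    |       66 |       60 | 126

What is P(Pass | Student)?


P(Pass | Student) = 27/(27+34) = 27/61

P(Pass|Student) = 27/61 ≈ 44.26%


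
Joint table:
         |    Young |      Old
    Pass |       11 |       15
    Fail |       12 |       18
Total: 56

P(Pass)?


P(Pass) = (11+15)/56 = 26/56 = 13/28

P(Pass) = 13/28 ≈ 46.43%


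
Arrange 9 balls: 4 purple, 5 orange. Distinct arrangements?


9!/(4!×5!) = 126

126


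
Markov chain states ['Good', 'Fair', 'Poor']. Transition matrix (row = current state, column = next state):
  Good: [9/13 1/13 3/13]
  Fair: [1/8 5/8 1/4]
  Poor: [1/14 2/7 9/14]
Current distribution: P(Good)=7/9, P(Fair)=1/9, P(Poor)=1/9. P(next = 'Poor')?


P(next=Poor) = Σᵢ P(now=i)×P(i→Poor)
= 7/9×3/13 + 1/9×1/4 + 1/9×9/14
= 7/39 + 1/36 + 1/14 = 913/3276

P = 913/3276 ≈ 0.2787


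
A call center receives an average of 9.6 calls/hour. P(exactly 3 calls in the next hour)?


Poisson(λ=9.6): P(X=3) = e^(-λ)×λ^k/k!
= e^(-9.6) × 9.6^3 / 3!
≈ 6.772873649e-05 × 884.736 / 6 ≈ 0.009987

P(X=3) ≈ 0.009987 ≈ 1.00%


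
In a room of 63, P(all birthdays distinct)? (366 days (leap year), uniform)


P(all different) = Π(366-i)/366 for i=0..62
= (366/366)×(365/366)×...×(304/366)
= 0.003452

P ≈ 0.0035 ≈ 0.35%


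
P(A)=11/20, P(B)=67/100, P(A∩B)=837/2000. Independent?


P(A)×P(B) = 737/2000
P(A∩B) = 837/2000
Not equal → NOT independent

No, not independent


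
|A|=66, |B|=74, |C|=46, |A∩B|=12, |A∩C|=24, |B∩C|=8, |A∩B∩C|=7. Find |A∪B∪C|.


|A∪B∪C| = 66+74+46-12-24-8+7 = 149

|A∪B∪C| = 149


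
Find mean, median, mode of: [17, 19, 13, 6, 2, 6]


Sorted: [2, 6, 6, 13, 17, 19]
Mean = 63/6 = 21/2
Median = 19/2
Freq: {17: 1, 19: 1, 13: 1, 6: 2, 2: 1}
Mode: [6]

Mean=21/2, Median=19/2, Mode=6


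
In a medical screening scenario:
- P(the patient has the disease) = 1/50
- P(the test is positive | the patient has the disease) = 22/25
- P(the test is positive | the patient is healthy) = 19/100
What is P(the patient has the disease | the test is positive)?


Using Bayes' theorem:
P(A|B) = P(B|A)·P(A) / P(B)

P(the test is positive) = 22/25 × 1/50 + 19/100 × 49/50
= 11/625 + 931/5000 = 1019/5000

P(the patient has the disease|the test is positive) = (11/625) / (1019/5000) = 88/1019

P(the patient has the disease|the test is positive) = 88/1019 ≈ 8.64%


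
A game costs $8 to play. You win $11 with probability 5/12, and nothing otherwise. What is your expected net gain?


E[gain] = (11-8)×5/12 + (-8)×7/12
= 5/4 - 14/3 = -41/12

Expected net gain = $-41/12 ≈ $-3.42


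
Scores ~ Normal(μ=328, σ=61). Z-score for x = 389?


z = (x - μ)/σ = (389 - 328)/61 = 1.0

z = 1.0


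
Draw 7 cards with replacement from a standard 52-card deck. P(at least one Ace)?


P(not a Ace) = 48/52 = 12/13
P(none in 7 draws) = (12/13)^7 = 35831808/62748517
P(≥1 Ace) = 1 - 35831808/62748517 = 26916709/62748517

P = 26916709/62748517 ≈ 42.90%


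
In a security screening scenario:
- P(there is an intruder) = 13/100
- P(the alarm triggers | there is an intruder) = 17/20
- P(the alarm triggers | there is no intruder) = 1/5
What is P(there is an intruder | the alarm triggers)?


Using Bayes' theorem:
P(A|B) = P(B|A)·P(A) / P(B)

P(the alarm triggers) = 17/20 × 13/100 + 1/5 × 87/100
= 221/2000 + 87/500 = 569/2000

P(there is an intruder|the alarm triggers) = (221/2000) / (569/2000) = 221/569

P(there is an intruder|the alarm triggers) = 221/569 ≈ 38.84%


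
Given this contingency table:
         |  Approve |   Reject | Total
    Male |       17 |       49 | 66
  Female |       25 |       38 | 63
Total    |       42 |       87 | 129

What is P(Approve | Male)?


P(Approve | Male) = 17/(17+49) = 17/66

P(Approve|Male) = 17/66 ≈ 25.76%


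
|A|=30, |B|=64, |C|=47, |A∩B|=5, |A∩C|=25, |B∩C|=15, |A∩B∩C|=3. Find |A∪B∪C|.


|A∪B∪C| = 30+64+47-5-25-15+3 = 99

|A∪B∪C| = 99


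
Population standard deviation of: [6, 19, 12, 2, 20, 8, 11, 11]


Mean = 89/8
  (6-89/8)²=1681/64
  (19-89/8)²=3969/64
  (12-89/8)²=49/64
  (2-89/8)²=5329/64
  (20-89/8)²=5041/64
  (8-89/8)²=625/64
  (11-89/8)²=1/64
  (11-89/8)²=1/64
Σ(x-μ)² = 2087/8
σ² = (2087/8)/8 = 2087/64

σ = √(2087/64) ≈ 5.7105


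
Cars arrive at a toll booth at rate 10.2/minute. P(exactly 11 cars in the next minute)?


Poisson(λ=10.2): P(X=11) = e^(-λ)×λ^k/k!
= e^(-10.2) × 10.2^11 / 11!
≈ 3.717031868e-05 × 124337430839 / 39916800 ≈ 0.115782

P(X=11) ≈ 0.115782 ≈ 11.58%


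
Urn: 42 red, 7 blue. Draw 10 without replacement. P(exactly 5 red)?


Hypergeometric: C(42,5)×C(7,5)/C(49,10)
= 850668×21/8217822536 = 2223/1022626

P(X=5) = 2223/1022626 ≈ 0.22%


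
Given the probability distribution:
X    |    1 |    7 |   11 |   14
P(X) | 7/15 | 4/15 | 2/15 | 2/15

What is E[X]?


E[X] = Σ x·P(X=x)
= (1)×(7/15) + (7)×(4/15) + (11)×(2/15) + (14)×(2/15)
= 17/3

E[X] = 17/3


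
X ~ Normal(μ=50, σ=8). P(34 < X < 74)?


z₁=(34-50)/8=-2.0, z₂=(74-50)/8=3.0
P = Φ(3.0) - Φ(-2.0) = 0.998650 - 0.022750 = 0.975900 ≈ 0.9759

P(34 < X < 74) ≈ 0.9759


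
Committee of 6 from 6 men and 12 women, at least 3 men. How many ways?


Count by #men:
  3M,3W: C(6,3)×C(12,3)=4400
  4M,2W: C(6,4)×C(12,2)=990
  5M,1W: C(6,5)×C(12,1)=72
  6M,0W: C(6,6)×C(12,0)=1
Total = 5463

5463


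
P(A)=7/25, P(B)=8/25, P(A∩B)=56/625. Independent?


P(A)×P(B) = 56/625
P(A∩B) = 56/625
Equal ✓ → Independent

Yes, independent


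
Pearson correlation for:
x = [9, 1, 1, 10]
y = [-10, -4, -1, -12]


n=4, Σx=21, Σy=-27, Σxy=-215, Σx²=183, Σy²=261
r = (4×(-215) - 21×(-27))/√((4×183 - 21²)(4×261 - (-27)²))
= -293/√(291×315) = -293/√91665 ≈ -293/302.7623 ≈ -0.9678

r ≈ -0.9678


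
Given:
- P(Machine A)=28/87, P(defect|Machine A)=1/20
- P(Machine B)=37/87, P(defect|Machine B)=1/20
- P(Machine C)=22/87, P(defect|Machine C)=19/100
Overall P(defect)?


P(B) = Σ P(B|Aᵢ)×P(Aᵢ)
  1/20×28/87 = 7/435
  1/20×37/87 = 37/1740
  19/100×22/87 = 209/4350
Sum = 743/8700

P(defect) = 743/8700 ≈ 8.54%


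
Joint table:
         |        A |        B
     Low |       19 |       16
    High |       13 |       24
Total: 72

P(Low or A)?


P(Low∨A) = P(Low) + P(A) - P(Low∧A)
= (35 + 32 - 19)/72 = 48/72 = 2/3

P = 2/3 ≈ 66.67%


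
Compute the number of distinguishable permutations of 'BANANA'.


Letters: 6, freq: {'B': 1, 'A': 3, 'N': 2}
6!/(1!×3!×2!) = 720/12 = 60

60


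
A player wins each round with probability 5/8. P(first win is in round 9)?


Geometric: P(X=9) = (1-p)^(k-1)×p = (3/8)^8×5/8 = 32805/134217728

P(X=9) = 32805/134217728 ≈ 0.02%


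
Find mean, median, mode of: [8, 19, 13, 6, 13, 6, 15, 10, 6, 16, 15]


Sorted: [6, 6, 6, 8, 10, 13, 13, 15, 15, 16, 19]
Mean = 127/11
Median = 13
Freq: {8: 1, 19: 1, 13: 2, 6: 3, 15: 2, 10: 1, 16: 1}
Mode: [6]

Mean=127/11, Median=13, Mode=6


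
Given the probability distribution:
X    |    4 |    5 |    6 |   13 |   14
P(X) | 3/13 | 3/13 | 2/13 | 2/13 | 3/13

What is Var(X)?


E[X] = 107/13
E[X²] = 1121/13
Var(X) = E[X²] - (E[X])² = 1121/13 - 11449/169 = 3124/169

Var(X) = 3124/169 ≈ 18.4852


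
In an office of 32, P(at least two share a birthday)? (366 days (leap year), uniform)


P(all different) = Π(366-i)/366 for i=0..31
= 0.247626
P(match) = 1 - 0.247626 = 0.752374

P ≈ 0.7524 ≈ 75.24%


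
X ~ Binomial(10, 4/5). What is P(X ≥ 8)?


P(X ≥ 8) = Σ P(X=i) for i=8..10
P(X=8) = 589824/1953125
P(X=9) = 524288/1953125
P(X=10) = 1048576/9765625
Sum = 6619136/9765625

P(X ≥ 8) = 6619136/9765625 ≈ 67.78%


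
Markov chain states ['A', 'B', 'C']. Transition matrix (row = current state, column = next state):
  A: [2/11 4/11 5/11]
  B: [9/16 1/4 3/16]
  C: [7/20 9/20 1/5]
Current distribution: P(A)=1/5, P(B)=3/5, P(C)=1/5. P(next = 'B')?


P(next=B) = Σᵢ P(now=i)×P(i→B)
= 1/5×4/11 + 3/5×1/4 + 1/5×9/20
= 4/55 + 3/20 + 9/100 = 86/275

P = 86/275 ≈ 0.3127


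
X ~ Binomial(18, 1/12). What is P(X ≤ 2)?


P(X ≤ 2) = Σ P(X=i) for i=0..2
P(X=0) = 5559917313492231481/26623333280885243904
P(X=1) = 505447028499293771/1479074071160291328
P(X=2) = 781145407680726737/2958148142320582656
Sum = 2711034061950757499/3327916660110655488

P(X ≤ 2) = 2711034061950757499/3327916660110655488 ≈ 81.46%


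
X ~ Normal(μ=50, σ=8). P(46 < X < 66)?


z₁=(46-50)/8=-0.5, z₂=(66-50)/8=2.0
P = Φ(2.0) - Φ(-0.5) = 0.977250 - 0.308538 = 0.668712 ≈ 0.6687

P(46 < X < 66) ≈ 0.6687


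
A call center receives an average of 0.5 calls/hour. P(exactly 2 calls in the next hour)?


Poisson(λ=0.5): P(X=2) = e^(-λ)×λ^k/k!
= e^(-0.5) × 0.5^2 / 2!
≈ 0.6065306597 × 0.25 / 2 ≈ 0.075816

P(X=2) ≈ 0.075816 ≈ 7.58%


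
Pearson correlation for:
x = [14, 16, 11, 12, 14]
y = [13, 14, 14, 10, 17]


n=5, Σx=67, Σy=68, Σxy=918, Σx²=913, Σy²=950
r = (5×918 - 67×68)/√((5×913 - 67²)(5×950 - 68²))
= 34/√(76×126) = 34/√9576 ≈ 34/97.8570 ≈ 0.3474

r ≈ 0.3474


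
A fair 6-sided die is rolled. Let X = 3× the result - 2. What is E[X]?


E[die] = (1+6)/2 = 7/2
E[X] = 3×7/2 - 2 = 17/2

E[X] = 17/2


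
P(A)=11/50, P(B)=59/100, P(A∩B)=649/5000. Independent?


P(A)×P(B) = 649/5000
P(A∩B) = 649/5000
Equal ✓ → Independent

Yes, independent


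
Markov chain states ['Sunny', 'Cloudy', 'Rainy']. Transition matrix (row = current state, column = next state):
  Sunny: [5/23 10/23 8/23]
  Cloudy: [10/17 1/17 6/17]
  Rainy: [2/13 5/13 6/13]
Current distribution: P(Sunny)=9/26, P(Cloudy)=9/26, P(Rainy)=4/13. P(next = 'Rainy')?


P(next=Rainy) = Σᵢ P(now=i)×P(i→Rainy)
= 9/26×8/23 + 9/26×6/17 + 4/13×6/13
= 36/299 + 27/221 + 24/169 = 25413/66079

P = 25413/66079 ≈ 0.3846


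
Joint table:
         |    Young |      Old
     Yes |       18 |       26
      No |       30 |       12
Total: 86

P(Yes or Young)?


P(Yes∨Young) = P(Yes) + P(Young) - P(Yes∧Young)
= (44 + 48 - 18)/86 = 74/86 = 37/43

P = 37/43 ≈ 86.05%


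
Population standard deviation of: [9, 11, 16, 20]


Mean = 56/4 = 14
  (9-14)²=25
  (11-14)²=9
  (16-14)²=4
  (20-14)²=36
Σ(x-μ)² = 74
σ² = 74/4 = 37/2

σ = √(37/2) ≈ 4.3012


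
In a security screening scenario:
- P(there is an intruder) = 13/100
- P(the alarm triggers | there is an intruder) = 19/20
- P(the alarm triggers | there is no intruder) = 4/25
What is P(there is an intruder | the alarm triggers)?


Using Bayes' theorem:
P(A|B) = P(B|A)·P(A) / P(B)

P(the alarm triggers) = 19/20 × 13/100 + 4/25 × 87/100
= 247/2000 + 87/625 = 2627/10000

P(there is an intruder|the alarm triggers) = (247/2000) / (2627/10000) = 1235/2627

P(there is an intruder|the alarm triggers) = 1235/2627 ≈ 47.01%


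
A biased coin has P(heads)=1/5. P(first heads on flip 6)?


Geometric: P(X=6) = (1-p)^(k-1)×p = (4/5)^5×1/5 = 1024/15625

P(X=6) = 1024/15625 ≈ 6.55%


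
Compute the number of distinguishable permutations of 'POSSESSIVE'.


Letters: 10, freq: {'P': 1, 'O': 1, 'S': 4, 'E': 2, 'I': 1, 'V': 1}
10!/(1!×1!×4!×2!×1!×1!) = 3628800/48 = 75600

75600


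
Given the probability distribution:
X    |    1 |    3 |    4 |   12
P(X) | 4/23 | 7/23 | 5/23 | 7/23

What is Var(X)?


E[X] = 129/23
E[X²] = 1155/23
Var(X) = E[X²] - (E[X])² = 1155/23 - 16641/529 = 9924/529

Var(X) = 9924/529 ≈ 18.7599


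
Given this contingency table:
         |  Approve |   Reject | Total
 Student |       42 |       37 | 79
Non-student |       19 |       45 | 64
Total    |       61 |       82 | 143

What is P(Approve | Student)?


P(Approve | Student) = 42/(42+37) = 42/79

P(Approve|Student) = 42/79 ≈ 53.16%


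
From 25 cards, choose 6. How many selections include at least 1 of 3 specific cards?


Complement: C(25,6) - C(22,6) = 177100 - 74613 = 102487

102487


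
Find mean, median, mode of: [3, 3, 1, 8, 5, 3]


Sorted: [1, 3, 3, 3, 5, 8]
Mean = 23/6
Median = 3
Freq: {3: 3, 1: 1, 8: 1, 5: 1}
Mode: [3]

Mean=23/6, Median=3, Mode=3


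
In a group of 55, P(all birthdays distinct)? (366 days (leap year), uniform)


P(all different) = Π(366-i)/366 for i=0..54
= (366/366)×(365/366)×...×(312/366)
= 0.013909

P ≈ 0.0139 ≈ 1.39%


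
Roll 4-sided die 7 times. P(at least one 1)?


P(no 1)^7 = (3/4)^7 = 2187/16384
P(≥1) = 1 - 2187/16384 = 14197/16384

P = 14197/16384 ≈ 86.65%


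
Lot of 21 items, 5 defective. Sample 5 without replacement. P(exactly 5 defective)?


Hypergeometric: C(5,5)×C(16,0)/C(21,5)
= 1×1/20349 = 1/20349

P(X=5) = 1/20349 ≈ 0.00%


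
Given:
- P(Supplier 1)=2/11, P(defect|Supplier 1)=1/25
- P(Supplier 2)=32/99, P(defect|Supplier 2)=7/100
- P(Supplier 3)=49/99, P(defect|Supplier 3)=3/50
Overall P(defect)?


P(B) = Σ P(B|Aᵢ)×P(Aᵢ)
  1/25×2/11 = 2/275
  7/100×32/99 = 56/2475
  3/50×49/99 = 49/1650
Sum = 59/990

P(defect) = 59/990 ≈ 5.96%


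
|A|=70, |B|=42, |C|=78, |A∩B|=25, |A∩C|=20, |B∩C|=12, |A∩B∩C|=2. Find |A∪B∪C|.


|A∪B∪C| = 70+42+78-25-20-12+2 = 135

|A∪B∪C| = 135


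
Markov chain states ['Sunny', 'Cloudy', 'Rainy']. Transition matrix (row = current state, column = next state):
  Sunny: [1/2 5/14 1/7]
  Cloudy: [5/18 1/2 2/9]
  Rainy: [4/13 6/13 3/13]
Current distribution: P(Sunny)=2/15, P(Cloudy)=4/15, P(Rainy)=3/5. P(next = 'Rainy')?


P(next=Rainy) = Σᵢ P(now=i)×P(i→Rainy)
= 2/15×1/7 + 4/15×2/9 + 3/5×3/13
= 2/105 + 8/135 + 9/65 = 2663/12285

P = 2663/12285 ≈ 0.2168


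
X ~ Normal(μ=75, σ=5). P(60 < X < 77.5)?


z₁=(60-75)/5=-3.0, z₂=(77.5-75)/5=0.5
P = Φ(0.5) - Φ(-3.0) = 0.691462 - 0.001350 = 0.690112 ≈ 0.6901

P(60 < X < 77.5) ≈ 0.6901


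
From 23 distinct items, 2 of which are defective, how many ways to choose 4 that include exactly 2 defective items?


Choose 2 of the 2 defective items and 2 of the other 21 items:
C(2,2)×C(21,2) = 1×210 = 210

210


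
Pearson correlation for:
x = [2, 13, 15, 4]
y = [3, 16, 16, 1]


n=4, Σx=34, Σy=36, Σxy=458, Σx²=414, Σy²=522
r = (4×458 - 34×36)/√((4×414 - 34²)(4×522 - 36²))
= 608/√(500×792) = 608/√396000 ≈ 608/629.2853 ≈ 0.9662

r ≈ 0.9662


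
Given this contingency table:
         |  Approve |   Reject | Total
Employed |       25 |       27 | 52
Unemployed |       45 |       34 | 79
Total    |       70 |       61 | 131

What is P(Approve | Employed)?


P(Approve | Employed) = 25/(25+27) = 25/52

P(Approve|Employed) = 25/52 ≈ 48.08%


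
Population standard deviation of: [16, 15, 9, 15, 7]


Mean = 62/5
  (16-62/5)²=324/25
  (15-62/5)²=169/25
  (9-62/5)²=289/25
  (15-62/5)²=169/25
  (7-62/5)²=729/25
Σ(x-μ)² = 336/5
σ² = (336/5)/5 = 336/25

σ = √(336/25) ≈ 3.6661


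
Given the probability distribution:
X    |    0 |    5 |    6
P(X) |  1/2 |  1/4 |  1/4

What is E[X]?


E[X] = Σ x·P(X=x)
= (0)×(1/2) + (5)×(1/4) + (6)×(1/4)
= 11/4

E[X] = 11/4


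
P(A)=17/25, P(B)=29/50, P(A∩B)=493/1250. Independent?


P(A)×P(B) = 493/1250
P(A∩B) = 493/1250
Equal ✓ → Independent

Yes, independent


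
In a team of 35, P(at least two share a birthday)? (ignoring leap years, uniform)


P(all different) = Π(365-i)/365 for i=0..34
= 0.185617
P(match) = 1 - 0.185617 = 0.814383

P ≈ 0.8144 ≈ 81.44%


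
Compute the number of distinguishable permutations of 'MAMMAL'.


Letters: 6, freq: {'M': 3, 'A': 2, 'L': 1}
6!/(3!×2!×1!) = 720/12 = 60

60


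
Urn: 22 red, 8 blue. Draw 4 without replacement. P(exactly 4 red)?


Hypergeometric: C(22,4)×C(8,0)/C(30,4)
= 7315×1/27405 = 209/783

P(X=4) = 209/783 ≈ 26.69%


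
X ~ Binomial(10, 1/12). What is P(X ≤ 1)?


P(X ≤ 1) = Σ P(X=i) for i=0..1
P(X=0) = 25937424601/61917364224
P(X=1) = 11789738455/30958682112
Sum = 16505633837/20639121408

P(X ≤ 1) = 16505633837/20639121408 ≈ 79.97%


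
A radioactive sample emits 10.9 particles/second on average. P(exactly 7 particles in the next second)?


Poisson(λ=10.9): P(X=7) = e^(-λ)×λ^k/k!
= e^(-10.9) × 10.9^7 / 7!
≈ 1.8458234e-05 × 18280391.2082 / 5040 ≈ 0.066949

P(X=7) ≈ 0.066949 ≈ 6.69%


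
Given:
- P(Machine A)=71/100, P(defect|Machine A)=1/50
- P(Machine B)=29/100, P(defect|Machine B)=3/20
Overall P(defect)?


P(B) = Σ P(B|Aᵢ)×P(Aᵢ)
  1/50×71/100 = 71/5000
  3/20×29/100 = 87/2000
Sum = 577/10000

P(defect) = 577/10000 ≈ 5.77%


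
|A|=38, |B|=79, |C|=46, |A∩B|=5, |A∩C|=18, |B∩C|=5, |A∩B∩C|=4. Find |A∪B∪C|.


|A∪B∪C| = 38+79+46-5-18-5+4 = 139

|A∪B∪C| = 139


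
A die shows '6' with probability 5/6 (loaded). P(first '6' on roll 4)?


Geometric: P(X=4) = (1-p)^(k-1)×p = (1/6)^3×5/6 = 5/1296

P(X=4) = 5/1296 ≈ 0.39%


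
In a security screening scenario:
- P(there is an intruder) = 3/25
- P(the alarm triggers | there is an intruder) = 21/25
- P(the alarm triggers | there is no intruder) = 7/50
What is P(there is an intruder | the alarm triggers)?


Using Bayes' theorem:
P(A|B) = P(B|A)·P(A) / P(B)

P(the alarm triggers) = 21/25 × 3/25 + 7/50 × 22/25
= 63/625 + 77/625 = 28/125

P(there is an intruder|the alarm triggers) = (63/625) / (28/125) = 9/20

P(there is an intruder|the alarm triggers) = 9/20 ≈ 45.00%


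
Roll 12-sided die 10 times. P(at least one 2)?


P(no 2)^10 = (11/12)^10 = 25937424601/61917364224
P(≥1) = 1 - 25937424601/61917364224 = 35979939623/61917364224

P = 35979939623/61917364224 ≈ 58.11%


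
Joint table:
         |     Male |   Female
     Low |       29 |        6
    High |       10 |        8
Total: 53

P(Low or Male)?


P(Low∨Male) = P(Low) + P(Male) - P(Low∧Male)
= (35 + 39 - 29)/53 = 45/53

P = 45/53 ≈ 84.91%


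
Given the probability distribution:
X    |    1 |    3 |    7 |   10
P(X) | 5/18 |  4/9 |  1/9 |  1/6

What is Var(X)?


E[X] = 73/18
E[X²] = 475/18
Var(X) = E[X²] - (E[X])² = 475/18 - 5329/324 = 3221/324

Var(X) = 3221/324 ≈ 9.9414


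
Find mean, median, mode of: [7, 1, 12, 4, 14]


Sorted: [1, 4, 7, 12, 14]
Mean = 38/5
Median = 7
Freq: {7: 1, 1: 1, 12: 1, 4: 1, 14: 1}
Mode: No mode

Mean=38/5, Median=7, Mode=No mode


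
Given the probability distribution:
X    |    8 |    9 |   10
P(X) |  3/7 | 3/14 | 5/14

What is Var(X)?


E[X] = 125/14
E[X²] = 161/2
Var(X) = E[X²] - (E[X])² = 161/2 - 15625/196 = 153/196

Var(X) = 153/196 ≈ 0.7806


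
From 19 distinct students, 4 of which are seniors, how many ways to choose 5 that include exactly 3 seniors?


Choose 3 of the 4 seniors and 2 of the other 15 students:
C(4,3)×C(15,2) = 4×105 = 420

420


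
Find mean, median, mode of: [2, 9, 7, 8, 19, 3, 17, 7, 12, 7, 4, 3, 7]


Sorted: [2, 3, 3, 4, 7, 7, 7, 7, 8, 9, 12, 17, 19]
Mean = 105/13
Median = 7
Freq: {2: 1, 9: 1, 7: 4, 8: 1, 19: 1, 3: 2, 17: 1, 12: 1, 4: 1}
Mode: [7]

Mean=105/13, Median=7, Mode=7


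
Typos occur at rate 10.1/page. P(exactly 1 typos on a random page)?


Poisson(λ=10.1): P(X=1) = e^(-λ)×λ^k/k!
= e^(-10.1) × 10.1^1 / 1!
≈ 4.107955523e-05 × 10.1 / 1 ≈ 0.000415

P(X=1) ≈ 0.000415 ≈ 0.04%


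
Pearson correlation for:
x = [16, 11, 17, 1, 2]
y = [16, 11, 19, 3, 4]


n=5, Σx=47, Σy=53, Σxy=711, Σx²=671, Σy²=763
r = (5×711 - 47×53)/√((5×671 - 47²)(5×763 - 53²))
= 1064/√(1146×1006) = 1064/√1152876 ≈ 1064/1073.7206 ≈ 0.9909

r ≈ 0.9909


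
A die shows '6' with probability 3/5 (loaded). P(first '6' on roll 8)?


Geometric: P(X=8) = (1-p)^(k-1)×p = (2/5)^7×3/5 = 384/390625

P(X=8) = 384/390625 ≈ 0.10%


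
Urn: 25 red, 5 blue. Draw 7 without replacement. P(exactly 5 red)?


Hypergeometric: C(25,5)×C(5,2)/C(30,7)
= 53130×10/2035800 = 1771/6786

P(X=5) = 1771/6786 ≈ 26.10%


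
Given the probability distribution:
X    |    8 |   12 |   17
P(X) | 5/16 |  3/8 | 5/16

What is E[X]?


E[X] = Σ x·P(X=x)
= (8)×(5/16) + (12)×(3/8) + (17)×(5/16)
= 197/16

E[X] = 197/16


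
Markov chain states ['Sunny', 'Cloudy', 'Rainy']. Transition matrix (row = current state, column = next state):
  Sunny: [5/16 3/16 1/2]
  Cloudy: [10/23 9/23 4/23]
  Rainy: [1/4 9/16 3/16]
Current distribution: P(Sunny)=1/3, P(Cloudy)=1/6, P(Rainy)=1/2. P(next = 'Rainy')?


P(next=Rainy) = Σᵢ P(now=i)×P(i→Rainy)
= 1/3×1/2 + 1/6×4/23 + 1/2×3/16
= 1/6 + 2/69 + 3/32 = 213/736

P = 213/736 ≈ 0.2894


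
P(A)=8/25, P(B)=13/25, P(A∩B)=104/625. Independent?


P(A)×P(B) = 104/625
P(A∩B) = 104/625
Equal ✓ → Independent

Yes, independent


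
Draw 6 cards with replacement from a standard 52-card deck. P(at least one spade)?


P(not a spade) = 39/52 = 3/4
P(none in 6 draws) = (3/4)^6 = 729/4096
P(≥1 spade) = 1 - 729/4096 = 3367/4096

P = 3367/4096 ≈ 82.20%


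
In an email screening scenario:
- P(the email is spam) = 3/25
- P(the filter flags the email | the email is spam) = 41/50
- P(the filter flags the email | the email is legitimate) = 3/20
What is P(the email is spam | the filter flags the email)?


Using Bayes' theorem:
P(A|B) = P(B|A)·P(A) / P(B)

P(the filter flags the email) = 41/50 × 3/25 + 3/20 × 22/25
= 123/1250 + 33/250 = 144/625

P(the email is spam|the filter flags the email) = (123/1250) / (144/625) = 41/96

P(the email is spam|the filter flags the email) = 41/96 ≈ 42.71%


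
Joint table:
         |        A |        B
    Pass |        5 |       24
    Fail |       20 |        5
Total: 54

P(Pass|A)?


P(Pass|A) = 5/(5+20) = 5/25 = 1/5

P = 1/5 ≈ 20.00%


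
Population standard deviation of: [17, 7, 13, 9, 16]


Mean = 62/5
  (17-62/5)²=529/25
  (7-62/5)²=729/25
  (13-62/5)²=9/25
  (9-62/5)²=289/25
  (16-62/5)²=324/25
Σ(x-μ)² = 376/5
σ² = (376/5)/5 = 376/25

σ = √(376/25) ≈ 3.8781


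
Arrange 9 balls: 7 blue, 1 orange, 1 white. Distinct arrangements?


9!/(7!×1!×1!) = 72

72


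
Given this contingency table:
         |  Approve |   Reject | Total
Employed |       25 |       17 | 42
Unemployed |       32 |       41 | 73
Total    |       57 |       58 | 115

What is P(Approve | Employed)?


P(Approve | Employed) = 25/(25+17) = 25/42

P(Approve|Employed) = 25/42 ≈ 59.52%


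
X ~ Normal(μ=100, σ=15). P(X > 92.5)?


z = (92.5-100)/15 = -0.5
P(X > 92.5) = 1 - P(Z ≤ -0.5) = 1 - 0.3085 = 0.6915

P(X > 92.5) ≈ 0.6915


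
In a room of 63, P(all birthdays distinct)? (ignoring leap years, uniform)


P(all different) = Π(365-i)/365 for i=0..62
= (365/365)×(364/365)×...×(303/365)
= 0.003396

P ≈ 0.0034 ≈ 0.34%


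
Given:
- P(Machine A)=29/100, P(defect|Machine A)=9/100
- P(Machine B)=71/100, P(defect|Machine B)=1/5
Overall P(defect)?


P(B) = Σ P(B|Aᵢ)×P(Aᵢ)
  9/100×29/100 = 261/10000
  1/5×71/100 = 71/500
Sum = 1681/10000

P(defect) = 1681/10000 ≈ 16.81%


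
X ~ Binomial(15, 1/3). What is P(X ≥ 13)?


P(X ≥ 13) = Σ P(X=i) for i=13..15
P(X=13) = 140/4782969
P(X=14) = 10/4782969
P(X=15) = 1/14348907
Sum = 451/14348907

P(X ≥ 13) = 451/14348907 ≈ 0.00%


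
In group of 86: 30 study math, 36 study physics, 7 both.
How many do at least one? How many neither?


|A∪B| = 30+36-7 = 59
Neither = 86-59 = 27

At least one: 59; Neither: 27


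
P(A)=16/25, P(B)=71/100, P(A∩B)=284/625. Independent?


P(A)×P(B) = 284/625
P(A∩B) = 284/625
Equal ✓ → Independent

Yes, independent


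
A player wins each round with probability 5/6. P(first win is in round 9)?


Geometric: P(X=9) = (1-p)^(k-1)×p = (1/6)^8×5/6 = 5/10077696

P(X=9) = 5/10077696 ≈ 0.00%


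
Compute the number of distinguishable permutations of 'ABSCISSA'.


Letters: 8, freq: {'A': 2, 'B': 1, 'S': 3, 'C': 1, 'I': 1}
8!/(2!×1!×3!×1!×1!) = 40320/12 = 3360

3360


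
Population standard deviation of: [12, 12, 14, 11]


Mean = 49/4
  (12-49/4)²=1/16
  (12-49/4)²=1/16
  (14-49/4)²=49/16
  (11-49/4)²=25/16
Σ(x-μ)² = 19/4
σ² = (19/4)/4 = 19/16

σ = √(19/16) ≈ 1.0897


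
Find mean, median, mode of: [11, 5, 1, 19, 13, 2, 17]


Sorted: [1, 2, 5, 11, 13, 17, 19]
Mean = 68/7
Median = 11
Freq: {11: 1, 5: 1, 1: 1, 19: 1, 13: 1, 2: 1, 17: 1}
Mode: No mode

Mean=68/7, Median=11, Mode=No mode


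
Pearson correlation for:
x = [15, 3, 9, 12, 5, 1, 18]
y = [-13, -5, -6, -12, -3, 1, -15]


n=7, Σx=63, Σy=-53, Σxy=-692, Σx²=809, Σy²=609
r = (7×(-692) - 63×(-53))/√((7×809 - 63²)(7×609 - (-53)²))
= -1505/√(1694×1454) = -1505/√2463076 ≈ -1505/1569.4190 ≈ -0.9590

r ≈ -0.9590


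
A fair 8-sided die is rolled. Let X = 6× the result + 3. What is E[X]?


E[die] = (1+8)/2 = 9/2
E[X] = 6×9/2 + 3 = 30

E[X] = 30


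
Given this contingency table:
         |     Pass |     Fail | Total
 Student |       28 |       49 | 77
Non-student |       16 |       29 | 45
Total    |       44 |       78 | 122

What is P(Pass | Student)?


P(Pass | Student) = 28/(28+49) = 28/77 = 4/11

P(Pass|Student) = 4/11 ≈ 36.36%


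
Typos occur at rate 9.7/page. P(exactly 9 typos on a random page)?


Poisson(λ=9.7): P(X=9) = e^(-λ)×λ^k/k!
= e^(-9.7) × 9.7^9 / 9!
≈ 6.128349505e-05 × 760231058.655 / 362880 ≈ 0.128388

P(X=9) ≈ 0.128388 ≈ 12.84%


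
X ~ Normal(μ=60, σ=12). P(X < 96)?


z = (96-60)/12 = 3.0
P(Z < 3.0) = 0.9987

P(X < 96) ≈ 0.9987


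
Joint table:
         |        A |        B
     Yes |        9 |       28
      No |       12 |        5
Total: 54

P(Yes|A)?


P(Yes|A) = 9/(9+12) = 9/21 = 3/7

P = 3/7 ≈ 42.86%


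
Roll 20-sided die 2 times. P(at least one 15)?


P(no 15)^2 = (19/20)^2 = 361/400
P(≥1) = 1 - 361/400 = 39/400

P = 39/400 ≈ 9.75%


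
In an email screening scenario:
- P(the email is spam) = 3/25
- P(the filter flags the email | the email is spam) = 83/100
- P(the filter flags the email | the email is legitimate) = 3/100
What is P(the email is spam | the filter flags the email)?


Using Bayes' theorem:
P(A|B) = P(B|A)·P(A) / P(B)

P(the filter flags the email) = 83/100 × 3/25 + 3/100 × 22/25
= 249/2500 + 33/1250 = 63/500

P(the email is spam|the filter flags the email) = (249/2500) / (63/500) = 83/105

P(the email is spam|the filter flags the email) = 83/105 ≈ 79.05%


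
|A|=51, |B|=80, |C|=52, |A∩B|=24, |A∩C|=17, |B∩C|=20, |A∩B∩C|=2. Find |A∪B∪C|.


|A∪B∪C| = 51+80+52-24-17-20+2 = 124

|A∪B∪C| = 124


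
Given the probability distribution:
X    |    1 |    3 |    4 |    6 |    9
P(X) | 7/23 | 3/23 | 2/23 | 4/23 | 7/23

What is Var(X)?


E[X] = 111/23
E[X²] = 777/23
Var(X) = E[X²] - (E[X])² = 777/23 - 12321/529 = 5550/529

Var(X) = 5550/529 ≈ 10.4915


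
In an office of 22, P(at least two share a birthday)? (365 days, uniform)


P(all different) = Π(365-i)/365 for i=0..21
= 0.524305
P(match) = 1 - 0.524305 = 0.475695

P ≈ 0.4757 ≈ 47.57%


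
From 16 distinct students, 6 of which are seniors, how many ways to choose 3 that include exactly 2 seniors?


Choose 2 of the 6 seniors and 1 of the other 10 students:
C(6,2)×C(10,1) = 15×10 = 150

150


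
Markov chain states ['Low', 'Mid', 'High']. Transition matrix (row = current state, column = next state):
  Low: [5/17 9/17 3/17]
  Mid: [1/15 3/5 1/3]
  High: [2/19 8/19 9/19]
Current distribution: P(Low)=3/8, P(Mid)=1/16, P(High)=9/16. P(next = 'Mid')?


P(next=Mid) = Σᵢ P(now=i)×P(i→Mid)
= 3/8×9/17 + 1/16×3/5 + 9/16×8/19
= 27/136 + 3/80 + 9/38 = 12219/25840

P = 12219/25840 ≈ 0.4729


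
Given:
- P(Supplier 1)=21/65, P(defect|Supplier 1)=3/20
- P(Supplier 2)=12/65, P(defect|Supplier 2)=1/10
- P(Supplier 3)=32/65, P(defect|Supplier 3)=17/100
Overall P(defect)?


P(B) = Σ P(B|Aᵢ)×P(Aᵢ)
  3/20×21/65 = 63/1300
  1/10×12/65 = 6/325
  17/100×32/65 = 136/1625
Sum = 979/6500

P(defect) = 979/6500 ≈ 15.06%


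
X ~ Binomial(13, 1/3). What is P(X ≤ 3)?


P(X ≤ 3) = Σ P(X=i) for i=0..3
P(X=0) = 8192/1594323
P(X=1) = 53248/1594323
P(X=2) = 53248/531441
P(X=3) = 292864/1594323
Sum = 514048/1594323

P(X ≤ 3) = 514048/1594323 ≈ 32.24%


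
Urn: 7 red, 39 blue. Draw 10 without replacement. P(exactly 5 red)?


Hypergeometric: C(7,5)×C(39,5)/C(46,10)
= 21×575757/4076350421 = 1323/446039

P(X=5) = 1323/446039 ≈ 0.30%


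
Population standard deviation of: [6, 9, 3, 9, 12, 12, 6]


Mean = 57/7
  (6-57/7)²=225/49
  (9-57/7)²=36/49
  (3-57/7)²=1296/49
  (9-57/7)²=36/49
  (12-57/7)²=729/49
  (12-57/7)²=729/49
  (6-57/7)²=225/49
Σ(x-μ)² = 468/7
σ² = (468/7)/7 = 468/49

σ = √(468/49) ≈ 3.0905


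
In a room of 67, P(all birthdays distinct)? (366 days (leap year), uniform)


P(all different) = Π(366-i)/366 for i=0..66
= (366/366)×(365/366)×...×(300/366)
= 0.001590

P ≈ 0.0016 ≈ 0.16%


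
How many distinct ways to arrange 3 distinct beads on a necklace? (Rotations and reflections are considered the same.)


Free circular arrangements: rotations and reflections both identified.
(n-1)!/2 = 2!/2 = 2/2 = 1

1


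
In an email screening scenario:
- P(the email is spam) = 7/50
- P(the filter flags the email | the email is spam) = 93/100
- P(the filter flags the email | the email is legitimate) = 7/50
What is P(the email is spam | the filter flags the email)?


Using Bayes' theorem:
P(A|B) = P(B|A)·P(A) / P(B)

P(the filter flags the email) = 93/100 × 7/50 + 7/50 × 43/50
= 651/5000 + 301/2500 = 1253/5000

P(the email is spam|the filter flags the email) = (651/5000) / (1253/5000) = 93/179

P(the email is spam|the filter flags the email) = 93/179 ≈ 51.96%


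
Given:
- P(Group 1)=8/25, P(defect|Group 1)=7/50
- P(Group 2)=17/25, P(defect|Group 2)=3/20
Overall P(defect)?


P(B) = Σ P(B|Aᵢ)×P(Aᵢ)
  7/50×8/25 = 28/625
  3/20×17/25 = 51/500
Sum = 367/2500

P(defect) = 367/2500 ≈ 14.68%


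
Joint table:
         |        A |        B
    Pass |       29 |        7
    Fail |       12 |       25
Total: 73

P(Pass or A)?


P(Pass∨A) = P(Pass) + P(A) - P(Pass∧A)
= (36 + 41 - 29)/73 = 48/73

P = 48/73 ≈ 65.75%


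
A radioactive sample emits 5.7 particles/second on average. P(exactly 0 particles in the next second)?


Poisson(λ=5.7): P(X=0) = e^(-λ)×λ^k/k!
= e^(-5.7) × 5.7^0 / 0!
≈ 0.003345965457 × 1 / 1 ≈ 0.003346

P(X=0) ≈ 0.003346 ≈ 0.33%


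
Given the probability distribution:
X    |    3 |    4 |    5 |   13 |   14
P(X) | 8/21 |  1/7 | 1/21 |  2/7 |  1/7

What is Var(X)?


E[X] = 23/3
E[X²] = 1747/21
Var(X) = E[X²] - (E[X])² = 1747/21 - 529/9 = 1538/63

Var(X) = 1538/63 ≈ 24.4127


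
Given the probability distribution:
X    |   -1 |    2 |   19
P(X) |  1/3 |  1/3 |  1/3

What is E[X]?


E[X] = Σ x·P(X=x)
= (-1)×(1/3) + (2)×(1/3) + (19)×(1/3)
= 20/3

E[X] = 20/3


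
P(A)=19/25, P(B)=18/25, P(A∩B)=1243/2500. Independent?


P(A)×P(B) = 342/625
P(A∩B) = 1243/2500
Not equal → NOT independent

No, not independent


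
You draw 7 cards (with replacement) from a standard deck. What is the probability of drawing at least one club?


P(not a club) = 39/52 = 3/4
P(none in 7 draws) = (3/4)^7 = 2187/16384
P(≥1 club) = 1 - 2187/16384 = 14197/16384

P = 14197/16384 ≈ 86.65%


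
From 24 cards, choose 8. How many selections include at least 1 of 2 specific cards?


Complement: C(24,8) - C(22,8) = 735471 - 319770 = 415701

415701


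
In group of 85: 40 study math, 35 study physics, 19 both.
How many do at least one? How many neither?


|A∪B| = 40+35-19 = 56
Neither = 85-56 = 29

At least one: 56; Neither: 29


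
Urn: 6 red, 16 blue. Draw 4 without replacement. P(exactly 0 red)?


Hypergeometric: C(6,0)×C(16,4)/C(22,4)
= 1×1820/7315 = 52/209

P(X=0) = 52/209 ≈ 24.88%


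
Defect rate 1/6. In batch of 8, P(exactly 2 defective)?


Binomial: P(X=2) = C(8,2)×p^2×(1-p)^6
= 28 × 1/36 × 15625/46656 = 109375/419904

P(X=2) = 109375/419904 ≈ 26.05%


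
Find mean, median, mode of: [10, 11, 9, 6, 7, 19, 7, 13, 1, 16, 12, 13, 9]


Sorted: [1, 6, 7, 7, 9, 9, 10, 11, 12, 13, 13, 16, 19]
Mean = 133/13
Median = 10
Freq: {10: 1, 11: 1, 9: 2, 6: 1, 7: 2, 19: 1, 13: 2, 1: 1, 16: 1, 12: 1}
Mode: [7, 9, 13]

Mean=133/13, Median=10, Mode=[7, 9, 13]


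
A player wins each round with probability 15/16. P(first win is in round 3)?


Geometric: P(X=3) = (1-p)^(k-1)×p = (1/16)^2×15/16 = 15/4096

P(X=3) = 15/4096 ≈ 0.37%


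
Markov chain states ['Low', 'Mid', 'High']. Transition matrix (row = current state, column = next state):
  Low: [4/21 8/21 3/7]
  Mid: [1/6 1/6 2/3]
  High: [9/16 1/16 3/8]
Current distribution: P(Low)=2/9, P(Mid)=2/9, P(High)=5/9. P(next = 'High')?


P(next=High) = Σᵢ P(now=i)×P(i→High)
= 2/9×3/7 + 2/9×2/3 + 5/9×3/8
= 2/21 + 4/27 + 5/24 = 683/1512

P = 683/1512 ≈ 0.4517
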